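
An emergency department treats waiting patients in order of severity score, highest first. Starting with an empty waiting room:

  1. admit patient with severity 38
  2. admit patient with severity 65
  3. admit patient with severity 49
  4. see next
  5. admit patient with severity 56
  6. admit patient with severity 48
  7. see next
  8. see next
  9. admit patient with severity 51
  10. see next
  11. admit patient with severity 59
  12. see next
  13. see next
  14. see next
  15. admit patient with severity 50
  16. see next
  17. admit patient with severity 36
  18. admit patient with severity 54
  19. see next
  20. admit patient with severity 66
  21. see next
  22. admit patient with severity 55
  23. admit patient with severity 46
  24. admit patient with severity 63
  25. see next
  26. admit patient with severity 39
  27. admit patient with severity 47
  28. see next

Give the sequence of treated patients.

65, 56, 49, 51, 59, 48, 38, 50, 54, 66, 63, 55

insert 38 → {38}
insert 65 → {65, 38}
insert 49 → {65, 49, 38}
see next → 65; now {49, 38}
insert 56 → {56, 49, 38}
insert 48 → {56, 49, 48, 38}
see next → 56; now {49, 48, 38}
see next → 49; now {48, 38}
insert 51 → {51, 48, 38}
see next → 51; now {48, 38}
insert 59 → {59, 48, 38}
see next → 59; now {48, 38}
see next → 48; now {38}
see next → 38; now {}
insert 50 → {50}
see next → 50; now {}
insert 36 → {36}
insert 54 → {54, 36}
see next → 54; now {36}
insert 66 → {66, 36}
see next → 66; now {36}
insert 55 → {55, 36}
insert 46 → {55, 46, 36}
insert 63 → {63, 55, 46, 36}
see next → 63; now {55, 46, 36}
insert 39 → {55, 46, 39, 36}
insert 47 → {55, 47, 46, 39, 36}
see next → 55; now {47, 46, 39, 36}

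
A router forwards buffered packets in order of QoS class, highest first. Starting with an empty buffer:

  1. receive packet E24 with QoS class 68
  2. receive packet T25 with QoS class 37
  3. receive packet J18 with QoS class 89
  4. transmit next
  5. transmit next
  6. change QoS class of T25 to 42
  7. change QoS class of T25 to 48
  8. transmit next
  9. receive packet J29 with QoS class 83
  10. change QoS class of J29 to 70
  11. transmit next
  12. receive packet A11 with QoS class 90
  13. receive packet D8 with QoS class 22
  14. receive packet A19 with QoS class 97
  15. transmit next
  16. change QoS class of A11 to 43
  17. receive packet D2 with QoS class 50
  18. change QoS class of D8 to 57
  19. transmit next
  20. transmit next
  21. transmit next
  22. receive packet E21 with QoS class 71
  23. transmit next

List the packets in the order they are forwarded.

J18, E24, T25, J29, A19, D8, D2, A11, E21

add E24 (QoS class 68) → {E24:68}
add T25 (QoS class 37) → {E24:68, T25:37}
add J18 (QoS class 89) → {J18:89, E24:68, T25:37}
transmit next → J18; now {E24:68, T25:37}
transmit next → E24; now {T25:37}
update T25 to QoS class 42 → {T25:42}
update T25 to QoS class 48 → {T25:48}
transmit next → T25; now {}
add J29 (QoS class 83) → {J29:83}
update J29 to QoS class 70 → {J29:70}
transmit next → J29; now {}
add A11 (QoS class 90) → {A11:90}
add D8 (QoS class 22) → {A11:90, D8:22}
add A19 (QoS class 97) → {A19:97, A11:90, D8:22}
transmit next → A19; now {A11:90, D8:22}
update A11 to QoS class 43 → {A11:43, D8:22}
add D2 (QoS class 50) → {D2:50, A11:43, D8:22}
update D8 to QoS class 57 → {D8:57, D2:50, A11:43}
transmit next → D8; now {D2:50, A11:43}
transmit next → D2; now {A11:43}
transmit next → A11; now {}
add E21 (QoS class 71) → {E21:71}
transmit next → E21; now {}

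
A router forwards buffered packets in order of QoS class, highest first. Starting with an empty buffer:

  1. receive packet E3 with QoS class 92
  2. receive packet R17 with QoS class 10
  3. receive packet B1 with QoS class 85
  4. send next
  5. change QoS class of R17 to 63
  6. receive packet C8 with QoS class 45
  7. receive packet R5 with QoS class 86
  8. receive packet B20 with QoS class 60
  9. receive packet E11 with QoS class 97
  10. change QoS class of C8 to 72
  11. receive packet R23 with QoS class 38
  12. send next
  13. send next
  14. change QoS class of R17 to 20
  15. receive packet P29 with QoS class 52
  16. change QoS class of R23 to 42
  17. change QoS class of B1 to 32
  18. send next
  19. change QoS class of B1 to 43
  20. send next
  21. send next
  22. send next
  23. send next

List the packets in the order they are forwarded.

add E3 (QoS class 92) → {E3:92}
add R17 (QoS class 10) → {E3:92, R17:10}
add B1 (QoS class 85) → {E3:92, B1:85, R17:10}
send next → E3; now {B1:85, R17:10}
update R17 to QoS class 63 → {B1:85, R17:63}
add C8 (QoS class 45) → {B1:85, R17:63, C8:45}
add R5 (QoS class 86) → {R5:86, B1:85, R17:63, C8:45}
add B20 (QoS class 60) → {R5:86, B1:85, R17:63, B20:60, C8:45}
add E11 (QoS class 97) → {E11:97, R5:86, B1:85, R17:63, B20:60, C8:45}
update C8 to QoS class 72 → {E11:97, R5:86, B1:85, C8:72, R17:63, B20:60}
add R23 (QoS class 38) → {E11:97, R5:86, B1:85, C8:72, R17:63, B20:60, R23:38}
send next → E11; now {R5:86, B1:85, C8:72, R17:63, B20:60, R23:38}
send next → R5; now {B1:85, C8:72, R17:63, B20:60, R23:38}
update R17 to QoS class 20 → {B1:85, C8:72, B20:60, R23:38, R17:20}
add P29 (QoS class 52) → {B1:85, C8:72, B20:60, P29:52, R23:38, R17:20}
update R23 to QoS class 42 → {B1:85, C8:72, B20:60, P29:52, R23:42, R17:20}
update B1 to QoS class 32 → {C8:72, B20:60, P29:52, R23:42, B1:32, R17:20}
send next → C8; now {B20:60, P29:52, R23:42, B1:32, R17:20}
update B1 to QoS class 43 → {B20:60, P29:52, B1:43, R23:42, R17:20}
send next → B20; now {P29:52, B1:43, R23:42, R17:20}
send next → P29; now {B1:43, R23:42, R17:20}
send next → B1; now {R23:42, R17:20}
send next → R23; now {R17:20}

E3 → E11 → R5 → C8 → B20 → P29 → B1 → R23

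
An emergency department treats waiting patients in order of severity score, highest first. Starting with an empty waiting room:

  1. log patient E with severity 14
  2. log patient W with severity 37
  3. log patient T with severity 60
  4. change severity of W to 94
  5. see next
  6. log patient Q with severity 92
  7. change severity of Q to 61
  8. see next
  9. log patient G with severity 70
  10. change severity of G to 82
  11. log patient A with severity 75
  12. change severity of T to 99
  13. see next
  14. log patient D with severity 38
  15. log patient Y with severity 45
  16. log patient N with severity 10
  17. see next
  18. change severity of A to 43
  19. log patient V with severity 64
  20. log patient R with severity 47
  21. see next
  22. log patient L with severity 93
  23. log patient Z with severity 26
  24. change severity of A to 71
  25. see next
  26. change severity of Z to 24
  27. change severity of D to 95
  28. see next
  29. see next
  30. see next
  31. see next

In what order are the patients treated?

add E (severity 14) → {E:14}
add W (severity 37) → {W:37, E:14}
add T (severity 60) → {T:60, W:37, E:14}
update W to severity 94 → {W:94, T:60, E:14}
see next → W; now {T:60, E:14}
add Q (severity 92) → {Q:92, T:60, E:14}
update Q to severity 61 → {Q:61, T:60, E:14}
see next → Q; now {T:60, E:14}
add G (severity 70) → {G:70, T:60, E:14}
update G to severity 82 → {G:82, T:60, E:14}
add A (severity 75) → {G:82, A:75, T:60, E:14}
update T to severity 99 → {T:99, G:82, A:75, E:14}
see next → T; now {G:82, A:75, E:14}
add D (severity 38) → {G:82, A:75, D:38, E:14}
add Y (severity 45) → {G:82, A:75, Y:45, D:38, E:14}
add N (severity 10) → {G:82, A:75, Y:45, D:38, E:14, N:10}
see next → G; now {A:75, Y:45, D:38, E:14, N:10}
update A to severity 43 → {Y:45, A:43, D:38, E:14, N:10}
add V (severity 64) → {V:64, Y:45, A:43, D:38, E:14, N:10}
add R (severity 47) → {V:64, R:47, Y:45, A:43, D:38, E:14, N:10}
see next → V; now {R:47, Y:45, A:43, D:38, E:14, N:10}
add L (severity 93) → {L:93, R:47, Y:45, A:43, D:38, E:14, N:10}
add Z (severity 26) → {L:93, R:47, Y:45, A:43, D:38, Z:26, E:14, N:10}
update A to severity 71 → {L:93, A:71, R:47, Y:45, D:38, Z:26, E:14, N:10}
see next → L; now {A:71, R:47, Y:45, D:38, Z:26, E:14, N:10}
update Z to severity 24 → {A:71, R:47, Y:45, D:38, Z:24, E:14, N:10}
update D to severity 95 → {D:95, A:71, R:47, Y:45, Z:24, E:14, N:10}
see next → D; now {A:71, R:47, Y:45, Z:24, E:14, N:10}
see next → A; now {R:47, Y:45, Z:24, E:14, N:10}
see next → R; now {Y:45, Z:24, E:14, N:10}
see next → Y; now {Z:24, E:14, N:10}

[W, Q, T, G, V, L, D, A, R, Y]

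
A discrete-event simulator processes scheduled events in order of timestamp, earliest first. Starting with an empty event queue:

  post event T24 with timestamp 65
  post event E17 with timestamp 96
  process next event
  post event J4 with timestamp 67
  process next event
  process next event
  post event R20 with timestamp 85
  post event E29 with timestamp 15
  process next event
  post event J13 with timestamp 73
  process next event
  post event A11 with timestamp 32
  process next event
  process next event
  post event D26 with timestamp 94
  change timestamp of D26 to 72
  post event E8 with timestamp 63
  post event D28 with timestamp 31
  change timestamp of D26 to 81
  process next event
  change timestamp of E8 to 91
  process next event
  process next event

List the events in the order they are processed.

add T24 (timestamp 65) → {T24:65}
add E17 (timestamp 96) → {T24:65, E17:96}
process next event → T24; now {E17:96}
add J4 (timestamp 67) → {J4:67, E17:96}
process next event → J4; now {E17:96}
process next event → E17; now {}
add R20 (timestamp 85) → {R20:85}
add E29 (timestamp 15) → {E29:15, R20:85}
process next event → E29; now {R20:85}
add J13 (timestamp 73) → {J13:73, R20:85}
process next event → J13; now {R20:85}
add A11 (timestamp 32) → {A11:32, R20:85}
process next event → A11; now {R20:85}
process next event → R20; now {}
add D26 (timestamp 94) → {D26:94}
update D26 to timestamp 72 → {D26:72}
add E8 (timestamp 63) → {E8:63, D26:72}
add D28 (timestamp 31) → {D28:31, E8:63, D26:72}
update D26 to timestamp 81 → {D28:31, E8:63, D26:81}
process next event → D28; now {E8:63, D26:81}
update E8 to timestamp 91 → {D26:81, E8:91}
process next event → D26; now {E8:91}
process next event → E8; now {}

[T24, J4, E17, E29, J13, A11, R20, D28, D26, E8]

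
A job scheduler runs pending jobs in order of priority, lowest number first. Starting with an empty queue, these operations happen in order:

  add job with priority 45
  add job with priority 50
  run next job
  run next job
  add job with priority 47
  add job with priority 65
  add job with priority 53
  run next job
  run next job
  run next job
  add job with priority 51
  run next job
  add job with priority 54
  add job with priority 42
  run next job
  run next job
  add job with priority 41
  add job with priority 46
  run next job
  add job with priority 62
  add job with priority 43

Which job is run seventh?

42

insert 45 → {45}
insert 50 → {45, 50}
run next job → 45; now {50}
run next job → 50; now {}
insert 47 → {47}
insert 65 → {47, 65}
insert 53 → {47, 53, 65}
run next job → 47; now {53, 65}
run next job → 53; now {65}
run next job → 65; now {}
insert 51 → {51}
run next job → 51; now {}
insert 54 → {54}
insert 42 → {42, 54}
run next job → 42; now {54}
run next job → 54; now {}
insert 41 → {41}
insert 46 → {41, 46}
run next job → 41; now {46}
insert 62 → {46, 62}
insert 43 → {43, 46, 62}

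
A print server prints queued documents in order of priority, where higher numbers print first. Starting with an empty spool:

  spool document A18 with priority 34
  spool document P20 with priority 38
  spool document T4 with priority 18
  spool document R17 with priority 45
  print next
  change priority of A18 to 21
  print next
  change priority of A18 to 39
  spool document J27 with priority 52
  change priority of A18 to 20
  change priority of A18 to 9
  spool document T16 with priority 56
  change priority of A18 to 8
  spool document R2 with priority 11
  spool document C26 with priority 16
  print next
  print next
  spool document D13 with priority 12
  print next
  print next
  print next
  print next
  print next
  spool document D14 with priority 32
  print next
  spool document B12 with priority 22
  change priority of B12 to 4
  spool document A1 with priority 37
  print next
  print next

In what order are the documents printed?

add A18 (priority 34) → {A18:34}
add P20 (priority 38) → {P20:38, A18:34}
add T4 (priority 18) → {P20:38, A18:34, T4:18}
add R17 (priority 45) → {R17:45, P20:38, A18:34, T4:18}
print next → R17; now {P20:38, A18:34, T4:18}
update A18 to priority 21 → {P20:38, A18:21, T4:18}
print next → P20; now {A18:21, T4:18}
update A18 to priority 39 → {A18:39, T4:18}
add J27 (priority 52) → {J27:52, A18:39, T4:18}
update A18 to priority 20 → {J27:52, A18:20, T4:18}
update A18 to priority 9 → {J27:52, T4:18, A18:9}
add T16 (priority 56) → {T16:56, J27:52, T4:18, A18:9}
update A18 to priority 8 → {T16:56, J27:52, T4:18, A18:8}
add R2 (priority 11) → {T16:56, J27:52, T4:18, R2:11, A18:8}
add C26 (priority 16) → {T16:56, J27:52, T4:18, C26:16, R2:11, A18:8}
print next → T16; now {J27:52, T4:18, C26:16, R2:11, A18:8}
print next → J27; now {T4:18, C26:16, R2:11, A18:8}
add D13 (priority 12) → {T4:18, C26:16, D13:12, R2:11, A18:8}
print next → T4; now {C26:16, D13:12, R2:11, A18:8}
print next → C26; now {D13:12, R2:11, A18:8}
print next → D13; now {R2:11, A18:8}
print next → R2; now {A18:8}
print next → A18; now {}
add D14 (priority 32) → {D14:32}
print next → D14; now {}
add B12 (priority 22) → {B12:22}
update B12 to priority 4 → {B12:4}
add A1 (priority 37) → {A1:37, B12:4}
print next → A1; now {B12:4}
print next → B12; now {}

[R17, P20, T16, J27, T4, C26, D13, R2, A18, D14, A1, B12]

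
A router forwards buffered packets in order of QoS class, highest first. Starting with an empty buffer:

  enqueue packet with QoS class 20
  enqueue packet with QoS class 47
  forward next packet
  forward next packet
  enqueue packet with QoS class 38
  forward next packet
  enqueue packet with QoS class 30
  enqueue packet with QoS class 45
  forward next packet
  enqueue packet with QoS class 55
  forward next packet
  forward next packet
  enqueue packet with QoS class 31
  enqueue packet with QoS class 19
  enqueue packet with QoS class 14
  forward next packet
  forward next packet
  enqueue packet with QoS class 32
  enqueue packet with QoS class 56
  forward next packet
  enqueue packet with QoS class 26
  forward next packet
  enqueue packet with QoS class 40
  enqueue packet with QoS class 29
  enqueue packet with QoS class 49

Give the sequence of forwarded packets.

[47, 20, 38, 45, 55, 30, 31, 19, 56, 32]

insert 20 → {20}
insert 47 → {47, 20}
forward next packet → 47; now {20}
forward next packet → 20; now {}
insert 38 → {38}
forward next packet → 38; now {}
insert 30 → {30}
insert 45 → {45, 30}
forward next packet → 45; now {30}
insert 55 → {55, 30}
forward next packet → 55; now {30}
forward next packet → 30; now {}
insert 31 → {31}
insert 19 → {31, 19}
insert 14 → {31, 19, 14}
forward next packet → 31; now {19, 14}
forward next packet → 19; now {14}
insert 32 → {32, 14}
insert 56 → {56, 32, 14}
forward next packet → 56; now {32, 14}
insert 26 → {32, 26, 14}
forward next packet → 32; now {26, 14}
insert 40 → {40, 26, 14}
insert 29 → {40, 29, 26, 14}
insert 49 → {49, 40, 29, 26, 14}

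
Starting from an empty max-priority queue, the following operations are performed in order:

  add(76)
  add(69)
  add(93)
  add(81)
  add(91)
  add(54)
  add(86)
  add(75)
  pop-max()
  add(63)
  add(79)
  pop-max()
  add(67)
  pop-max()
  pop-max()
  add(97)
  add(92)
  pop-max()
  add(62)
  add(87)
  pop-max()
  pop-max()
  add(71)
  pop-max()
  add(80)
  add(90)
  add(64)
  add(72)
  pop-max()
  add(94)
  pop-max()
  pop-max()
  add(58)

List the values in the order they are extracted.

93, 91, 86, 81, 97, 92, 87, 79, 90, 94, 80

insert 76 → {76}
insert 69 → {76, 69}
insert 93 → {93, 76, 69}
insert 81 → {93, 81, 76, 69}
insert 91 → {93, 91, 81, 76, 69}
insert 54 → {93, 91, 81, 76, 69, 54}
insert 86 → {93, 91, 86, 81, 76, 69, 54}
insert 75 → {93, 91, 86, 81, 76, 75, 69, 54}
pop-max → 93; now {91, 86, 81, 76, 75, 69, 54}
insert 63 → {91, 86, 81, 76, 75, 69, 63, 54}
insert 79 → {91, 86, 81, 79, 76, 75, 69, 63, 54}
pop-max → 91; now {86, 81, 79, 76, 75, 69, 63, 54}
insert 67 → {86, 81, 79, 76, 75, 69, 67, 63, 54}
pop-max → 86; now {81, 79, 76, 75, 69, 67, 63, 54}
pop-max → 81; now {79, 76, 75, 69, 67, 63, 54}
insert 97 → {97, 79, 76, 75, 69, 67, 63, 54}
insert 92 → {97, 92, 79, 76, 75, 69, 67, 63, 54}
pop-max → 97; now {92, 79, 76, 75, 69, 67, 63, 54}
insert 62 → {92, 79, 76, 75, 69, 67, 63, 62, 54}
insert 87 → {92, 87, 79, 76, 75, 69, 67, 63, 62, 54}
pop-max → 92; now {87, 79, 76, 75, 69, 67, 63, 62, 54}
pop-max → 87; now {79, 76, 75, 69, 67, 63, 62, 54}
insert 71 → {79, 76, 75, 71, 69, 67, 63, 62, 54}
pop-max → 79; now {76, 75, 71, 69, 67, 63, 62, 54}
insert 80 → {80, 76, 75, 71, 69, 67, 63, 62, 54}
insert 90 → {90, 80, 76, 75, 71, 69, 67, 63, 62, 54}
insert 64 → {90, 80, 76, 75, 71, 69, 67, 64, 63, 62, 54}
insert 72 → {90, 80, 76, 75, 72, 71, 69, 67, 64, 63, 62, 54}
pop-max → 90; now {80, 76, 75, 72, 71, 69, 67, 64, 63, 62, 54}
insert 94 → {94, 80, 76, 75, 72, 71, 69, 67, 64, 63, 62, 54}
pop-max → 94; now {80, 76, 75, 72, 71, 69, 67, 64, 63, 62, 54}
pop-max → 80; now {76, 75, 72, 71, 69, 67, 64, 63, 62, 54}
insert 58 → {76, 75, 72, 71, 69, 67, 64, 63, 62, 58, 54}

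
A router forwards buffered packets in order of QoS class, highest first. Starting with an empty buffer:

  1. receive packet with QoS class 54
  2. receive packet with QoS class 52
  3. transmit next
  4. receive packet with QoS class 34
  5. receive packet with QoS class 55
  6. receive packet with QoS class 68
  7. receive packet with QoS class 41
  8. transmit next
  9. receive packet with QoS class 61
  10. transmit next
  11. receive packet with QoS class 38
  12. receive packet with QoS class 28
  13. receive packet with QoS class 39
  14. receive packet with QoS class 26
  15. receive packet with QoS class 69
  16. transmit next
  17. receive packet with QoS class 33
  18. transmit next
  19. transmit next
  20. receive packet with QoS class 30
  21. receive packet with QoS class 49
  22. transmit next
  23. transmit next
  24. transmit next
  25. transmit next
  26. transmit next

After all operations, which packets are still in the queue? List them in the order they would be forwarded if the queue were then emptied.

insert 54 → {54}
insert 52 → {54, 52}
transmit next → 54; now {52}
insert 34 → {52, 34}
insert 55 → {55, 52, 34}
insert 68 → {68, 55, 52, 34}
insert 41 → {68, 55, 52, 41, 34}
transmit next → 68; now {55, 52, 41, 34}
insert 61 → {61, 55, 52, 41, 34}
transmit next → 61; now {55, 52, 41, 34}
insert 38 → {55, 52, 41, 38, 34}
insert 28 → {55, 52, 41, 38, 34, 28}
insert 39 → {55, 52, 41, 39, 38, 34, 28}
insert 26 → {55, 52, 41, 39, 38, 34, 28, 26}
insert 69 → {69, 55, 52, 41, 39, 38, 34, 28, 26}
transmit next → 69; now {55, 52, 41, 39, 38, 34, 28, 26}
insert 33 → {55, 52, 41, 39, 38, 34, 33, 28, 26}
transmit next → 55; now {52, 41, 39, 38, 34, 33, 28, 26}
transmit next → 52; now {41, 39, 38, 34, 33, 28, 26}
insert 30 → {41, 39, 38, 34, 33, 30, 28, 26}
insert 49 → {49, 41, 39, 38, 34, 33, 30, 28, 26}
transmit next → 49; now {41, 39, 38, 34, 33, 30, 28, 26}
transmit next → 41; now {39, 38, 34, 33, 30, 28, 26}
transmit next → 39; now {38, 34, 33, 30, 28, 26}
transmit next → 38; now {34, 33, 30, 28, 26}
transmit next → 34; now {33, 30, 28, 26}

33, 30, 28, 26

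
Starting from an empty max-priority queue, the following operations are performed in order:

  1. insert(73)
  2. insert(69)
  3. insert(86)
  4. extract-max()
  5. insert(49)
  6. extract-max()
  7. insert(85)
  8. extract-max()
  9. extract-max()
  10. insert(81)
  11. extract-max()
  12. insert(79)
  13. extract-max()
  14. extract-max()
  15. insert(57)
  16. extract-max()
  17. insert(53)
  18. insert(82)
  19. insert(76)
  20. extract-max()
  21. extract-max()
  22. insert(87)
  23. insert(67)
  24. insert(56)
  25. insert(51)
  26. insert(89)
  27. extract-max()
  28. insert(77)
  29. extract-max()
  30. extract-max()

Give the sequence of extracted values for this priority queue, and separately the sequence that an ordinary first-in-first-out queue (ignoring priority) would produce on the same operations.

insert 73 → {73}
insert 69 → {73, 69}
insert 86 → {86, 73, 69}
extract-max → 86; now {73, 69}
insert 49 → {73, 69, 49}
extract-max → 73; now {69, 49}
insert 85 → {85, 69, 49}
extract-max → 85; now {69, 49}
extract-max → 69; now {49}
insert 81 → {81, 49}
extract-max → 81; now {49}
insert 79 → {79, 49}
extract-max → 79; now {49}
extract-max → 49; now {}
insert 57 → {57}
extract-max → 57; now {}
insert 53 → {53}
insert 82 → {82, 53}
insert 76 → {82, 76, 53}
extract-max → 82; now {76, 53}
extract-max → 76; now {53}
insert 87 → {87, 53}
insert 67 → {87, 67, 53}
insert 56 → {87, 67, 56, 53}
insert 51 → {87, 67, 56, 53, 51}
insert 89 → {89, 87, 67, 56, 53, 51}
extract-max → 89; now {87, 67, 56, 53, 51}
insert 77 → {87, 77, 67, 56, 53, 51}
extract-max → 87; now {77, 67, 56, 53, 51}
extract-max → 77; now {67, 56, 53, 51}

priority queue: 86, 73, 85, 69, 81, 79, 49, 57, 82, 76, 89, 87, 77; FIFO queue: 73, 69, 86, 49, 85, 81, 79, 57, 53, 82, 76, 87, 67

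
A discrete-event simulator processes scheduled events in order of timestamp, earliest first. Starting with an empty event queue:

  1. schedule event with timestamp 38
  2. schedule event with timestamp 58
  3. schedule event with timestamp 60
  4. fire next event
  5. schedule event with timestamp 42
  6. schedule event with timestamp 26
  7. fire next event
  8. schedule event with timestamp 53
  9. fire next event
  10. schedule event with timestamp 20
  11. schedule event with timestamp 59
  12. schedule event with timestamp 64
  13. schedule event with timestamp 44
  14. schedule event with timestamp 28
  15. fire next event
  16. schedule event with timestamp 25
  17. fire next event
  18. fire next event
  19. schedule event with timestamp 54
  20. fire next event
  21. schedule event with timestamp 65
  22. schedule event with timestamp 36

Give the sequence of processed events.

insert 38 → {38}
insert 58 → {38, 58}
insert 60 → {38, 58, 60}
fire next event → 38; now {58, 60}
insert 42 → {42, 58, 60}
insert 26 → {26, 42, 58, 60}
fire next event → 26; now {42, 58, 60}
insert 53 → {42, 53, 58, 60}
fire next event → 42; now {53, 58, 60}
insert 20 → {20, 53, 58, 60}
insert 59 → {20, 53, 58, 59, 60}
insert 64 → {20, 53, 58, 59, 60, 64}
insert 44 → {20, 44, 53, 58, 59, 60, 64}
insert 28 → {20, 28, 44, 53, 58, 59, 60, 64}
fire next event → 20; now {28, 44, 53, 58, 59, 60, 64}
insert 25 → {25, 28, 44, 53, 58, 59, 60, 64}
fire next event → 25; now {28, 44, 53, 58, 59, 60, 64}
fire next event → 28; now {44, 53, 58, 59, 60, 64}
insert 54 → {44, 53, 54, 58, 59, 60, 64}
fire next event → 44; now {53, 54, 58, 59, 60, 64}
insert 65 → {53, 54, 58, 59, 60, 64, 65}
insert 36 → {36, 53, 54, 58, 59, 60, 64, 65}

38 → 26 → 42 → 20 → 25 → 28 → 44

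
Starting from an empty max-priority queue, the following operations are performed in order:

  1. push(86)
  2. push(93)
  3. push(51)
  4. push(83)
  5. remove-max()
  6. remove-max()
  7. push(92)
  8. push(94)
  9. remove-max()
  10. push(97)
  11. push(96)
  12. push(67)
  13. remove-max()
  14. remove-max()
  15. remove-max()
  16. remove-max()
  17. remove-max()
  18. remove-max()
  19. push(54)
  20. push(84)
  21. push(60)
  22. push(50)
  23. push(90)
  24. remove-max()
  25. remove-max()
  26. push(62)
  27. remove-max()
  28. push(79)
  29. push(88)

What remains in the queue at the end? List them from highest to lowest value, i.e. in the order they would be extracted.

insert 86 → {86}
insert 93 → {93, 86}
insert 51 → {93, 86, 51}
insert 83 → {93, 86, 83, 51}
remove-max → 93; now {86, 83, 51}
remove-max → 86; now {83, 51}
insert 92 → {92, 83, 51}
insert 94 → {94, 92, 83, 51}
remove-max → 94; now {92, 83, 51}
insert 97 → {97, 92, 83, 51}
insert 96 → {97, 96, 92, 83, 51}
insert 67 → {97, 96, 92, 83, 67, 51}
remove-max → 97; now {96, 92, 83, 67, 51}
remove-max → 96; now {92, 83, 67, 51}
remove-max → 92; now {83, 67, 51}
remove-max → 83; now {67, 51}
remove-max → 67; now {51}
remove-max → 51; now {}
insert 54 → {54}
insert 84 → {84, 54}
insert 60 → {84, 60, 54}
insert 50 → {84, 60, 54, 50}
insert 90 → {90, 84, 60, 54, 50}
remove-max → 90; now {84, 60, 54, 50}
remove-max → 84; now {60, 54, 50}
insert 62 → {62, 60, 54, 50}
remove-max → 62; now {60, 54, 50}
insert 79 → {79, 60, 54, 50}
insert 88 → {88, 79, 60, 54, 50}

[88, 79, 60, 54, 50]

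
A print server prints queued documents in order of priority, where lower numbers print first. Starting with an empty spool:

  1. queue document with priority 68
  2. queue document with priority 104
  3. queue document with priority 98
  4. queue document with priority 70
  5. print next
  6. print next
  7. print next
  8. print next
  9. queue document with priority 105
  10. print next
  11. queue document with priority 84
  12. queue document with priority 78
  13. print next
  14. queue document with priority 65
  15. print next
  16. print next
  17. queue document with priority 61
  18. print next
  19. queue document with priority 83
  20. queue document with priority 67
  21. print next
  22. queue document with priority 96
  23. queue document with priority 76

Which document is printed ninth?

insert 68 → {68}
insert 104 → {68, 104}
insert 98 → {68, 98, 104}
insert 70 → {68, 70, 98, 104}
print next → 68; now {70, 98, 104}
print next → 70; now {98, 104}
print next → 98; now {104}
print next → 104; now {}
insert 105 → {105}
print next → 105; now {}
insert 84 → {84}
insert 78 → {78, 84}
print next → 78; now {84}
insert 65 → {65, 84}
print next → 65; now {84}
print next → 84; now {}
insert 61 → {61}
print next → 61; now {}
insert 83 → {83}
insert 67 → {67, 83}
print next → 67; now {83}
insert 96 → {83, 96}
insert 76 → {76, 83, 96}

61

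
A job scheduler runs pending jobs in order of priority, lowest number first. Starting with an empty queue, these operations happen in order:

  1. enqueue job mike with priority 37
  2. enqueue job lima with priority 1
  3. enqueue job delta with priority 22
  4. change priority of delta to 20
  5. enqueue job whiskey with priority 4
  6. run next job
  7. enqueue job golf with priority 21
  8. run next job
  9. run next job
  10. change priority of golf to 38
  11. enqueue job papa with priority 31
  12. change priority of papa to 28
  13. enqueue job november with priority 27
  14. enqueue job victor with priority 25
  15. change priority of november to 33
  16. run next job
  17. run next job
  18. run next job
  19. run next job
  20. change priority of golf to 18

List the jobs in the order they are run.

add mike (priority 37) → {mike:37}
add lima (priority 1) → {lima:1, mike:37}
add delta (priority 22) → {lima:1, delta:22, mike:37}
update delta to priority 20 → {lima:1, delta:20, mike:37}
add whiskey (priority 4) → {lima:1, whiskey:4, delta:20, mike:37}
run next job → lima; now {whiskey:4, delta:20, mike:37}
add golf (priority 21) → {whiskey:4, delta:20, golf:21, mike:37}
run next job → whiskey; now {delta:20, golf:21, mike:37}
run next job → delta; now {golf:21, mike:37}
update golf to priority 38 → {mike:37, golf:38}
add papa (priority 31) → {papa:31, mike:37, golf:38}
update papa to priority 28 → {papa:28, mike:37, golf:38}
add november (priority 27) → {november:27, papa:28, mike:37, golf:38}
add victor (priority 25) → {victor:25, november:27, papa:28, mike:37, golf:38}
update november to priority 33 → {victor:25, papa:28, november:33, mike:37, golf:38}
run next job → victor; now {papa:28, november:33, mike:37, golf:38}
run next job → papa; now {november:33, mike:37, golf:38}
run next job → november; now {mike:37, golf:38}
run next job → mike; now {golf:38}
update golf to priority 18 → {golf:18}

[lima, whiskey, delta, victor, papa, november, mike]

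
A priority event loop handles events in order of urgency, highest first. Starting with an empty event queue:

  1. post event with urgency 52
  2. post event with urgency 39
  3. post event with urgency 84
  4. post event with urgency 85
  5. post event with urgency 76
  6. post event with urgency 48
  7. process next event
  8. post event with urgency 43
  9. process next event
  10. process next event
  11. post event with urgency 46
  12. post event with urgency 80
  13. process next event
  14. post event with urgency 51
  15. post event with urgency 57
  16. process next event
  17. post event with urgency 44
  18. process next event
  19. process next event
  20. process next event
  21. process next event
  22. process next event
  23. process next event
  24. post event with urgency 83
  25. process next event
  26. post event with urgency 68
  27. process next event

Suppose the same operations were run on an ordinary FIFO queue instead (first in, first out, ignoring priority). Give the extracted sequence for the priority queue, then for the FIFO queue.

insert 52 → {52}
insert 39 → {52, 39}
insert 84 → {84, 52, 39}
insert 85 → {85, 84, 52, 39}
insert 76 → {85, 84, 76, 52, 39}
insert 48 → {85, 84, 76, 52, 48, 39}
process next event → 85; now {84, 76, 52, 48, 39}
insert 43 → {84, 76, 52, 48, 43, 39}
process next event → 84; now {76, 52, 48, 43, 39}
process next event → 76; now {52, 48, 43, 39}
insert 46 → {52, 48, 46, 43, 39}
insert 80 → {80, 52, 48, 46, 43, 39}
process next event → 80; now {52, 48, 46, 43, 39}
insert 51 → {52, 51, 48, 46, 43, 39}
insert 57 → {57, 52, 51, 48, 46, 43, 39}
process next event → 57; now {52, 51, 48, 46, 43, 39}
insert 44 → {52, 51, 48, 46, 44, 43, 39}
process next event → 52; now {51, 48, 46, 44, 43, 39}
process next event → 51; now {48, 46, 44, 43, 39}
process next event → 48; now {46, 44, 43, 39}
process next event → 46; now {44, 43, 39}
process next event → 44; now {43, 39}
process next event → 43; now {39}
insert 83 → {83, 39}
process next event → 83; now {39}
insert 68 → {68, 39}
process next event → 68; now {39}

priority queue: 85, 84, 76, 80, 57, 52, 51, 48, 46, 44, 43, 83, 68; FIFO queue: 52, 39, 84, 85, 76, 48, 43, 46, 80, 51, 57, 44, 83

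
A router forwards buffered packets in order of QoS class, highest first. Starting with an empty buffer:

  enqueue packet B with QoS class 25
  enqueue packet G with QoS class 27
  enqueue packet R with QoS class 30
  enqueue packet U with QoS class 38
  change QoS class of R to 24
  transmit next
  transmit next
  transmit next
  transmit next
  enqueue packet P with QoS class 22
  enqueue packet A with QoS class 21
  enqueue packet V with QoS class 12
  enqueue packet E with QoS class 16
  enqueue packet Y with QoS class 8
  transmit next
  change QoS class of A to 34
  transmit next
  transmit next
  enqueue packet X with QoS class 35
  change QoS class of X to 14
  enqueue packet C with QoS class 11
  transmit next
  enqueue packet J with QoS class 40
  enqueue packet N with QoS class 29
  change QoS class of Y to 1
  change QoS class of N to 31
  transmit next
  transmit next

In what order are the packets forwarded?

U, G, B, R, P, A, E, X, J, N

add B (QoS class 25) → {B:25}
add G (QoS class 27) → {G:27, B:25}
add R (QoS class 30) → {R:30, G:27, B:25}
add U (QoS class 38) → {U:38, R:30, G:27, B:25}
update R to QoS class 24 → {U:38, G:27, B:25, R:24}
transmit next → U; now {G:27, B:25, R:24}
transmit next → G; now {B:25, R:24}
transmit next → B; now {R:24}
transmit next → R; now {}
add P (QoS class 22) → {P:22}
add A (QoS class 21) → {P:22, A:21}
add V (QoS class 12) → {P:22, A:21, V:12}
add E (QoS class 16) → {P:22, A:21, E:16, V:12}
add Y (QoS class 8) → {P:22, A:21, E:16, V:12, Y:8}
transmit next → P; now {A:21, E:16, V:12, Y:8}
update A to QoS class 34 → {A:34, E:16, V:12, Y:8}
transmit next → A; now {E:16, V:12, Y:8}
transmit next → E; now {V:12, Y:8}
add X (QoS class 35) → {X:35, V:12, Y:8}
update X to QoS class 14 → {X:14, V:12, Y:8}
add C (QoS class 11) → {X:14, V:12, C:11, Y:8}
transmit next → X; now {V:12, C:11, Y:8}
add J (QoS class 40) → {J:40, V:12, C:11, Y:8}
add N (QoS class 29) → {J:40, N:29, V:12, C:11, Y:8}
update Y to QoS class 1 → {J:40, N:29, V:12, C:11, Y:1}
update N to QoS class 31 → {J:40, N:31, V:12, C:11, Y:1}
transmit next → J; now {N:31, V:12, C:11, Y:1}
transmit next → N; now {V:12, C:11, Y:1}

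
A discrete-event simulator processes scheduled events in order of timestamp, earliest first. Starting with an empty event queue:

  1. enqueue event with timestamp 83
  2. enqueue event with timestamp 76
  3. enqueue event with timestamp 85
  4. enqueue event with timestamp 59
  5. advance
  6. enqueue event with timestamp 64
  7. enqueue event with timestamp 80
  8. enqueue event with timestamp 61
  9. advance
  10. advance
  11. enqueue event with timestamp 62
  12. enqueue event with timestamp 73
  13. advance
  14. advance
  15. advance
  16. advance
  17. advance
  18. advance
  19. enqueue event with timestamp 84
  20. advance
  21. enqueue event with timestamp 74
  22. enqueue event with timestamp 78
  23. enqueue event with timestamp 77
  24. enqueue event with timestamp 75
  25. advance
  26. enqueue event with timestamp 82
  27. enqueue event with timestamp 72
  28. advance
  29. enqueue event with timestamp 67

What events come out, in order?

[59, 61, 64, 62, 73, 76, 80, 83, 85, 84, 74, 72]

insert 83 → {83}
insert 76 → {76, 83}
insert 85 → {76, 83, 85}
insert 59 → {59, 76, 83, 85}
advance → 59; now {76, 83, 85}
insert 64 → {64, 76, 83, 85}
insert 80 → {64, 76, 80, 83, 85}
insert 61 → {61, 64, 76, 80, 83, 85}
advance → 61; now {64, 76, 80, 83, 85}
advance → 64; now {76, 80, 83, 85}
insert 62 → {62, 76, 80, 83, 85}
insert 73 → {62, 73, 76, 80, 83, 85}
advance → 62; now {73, 76, 80, 83, 85}
advance → 73; now {76, 80, 83, 85}
advance → 76; now {80, 83, 85}
advance → 80; now {83, 85}
advance → 83; now {85}
advance → 85; now {}
insert 84 → {84}
advance → 84; now {}
insert 74 → {74}
insert 78 → {74, 78}
insert 77 → {74, 77, 78}
insert 75 → {74, 75, 77, 78}
advance → 74; now {75, 77, 78}
insert 82 → {75, 77, 78, 82}
insert 72 → {72, 75, 77, 78, 82}
advance → 72; now {75, 77, 78, 82}
insert 67 → {67, 75, 77, 78, 82}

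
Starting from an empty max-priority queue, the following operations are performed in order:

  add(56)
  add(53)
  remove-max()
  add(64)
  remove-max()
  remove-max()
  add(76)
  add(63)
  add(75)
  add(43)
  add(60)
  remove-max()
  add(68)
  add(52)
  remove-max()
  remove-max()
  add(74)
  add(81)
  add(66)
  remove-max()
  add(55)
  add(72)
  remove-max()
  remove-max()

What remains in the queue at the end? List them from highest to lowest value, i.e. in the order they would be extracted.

insert 56 → {56}
insert 53 → {56, 53}
remove-max → 56; now {53}
insert 64 → {64, 53}
remove-max → 64; now {53}
remove-max → 53; now {}
insert 76 → {76}
insert 63 → {76, 63}
insert 75 → {76, 75, 63}
insert 43 → {76, 75, 63, 43}
insert 60 → {76, 75, 63, 60, 43}
remove-max → 76; now {75, 63, 60, 43}
insert 68 → {75, 68, 63, 60, 43}
insert 52 → {75, 68, 63, 60, 52, 43}
remove-max → 75; now {68, 63, 60, 52, 43}
remove-max → 68; now {63, 60, 52, 43}
insert 74 → {74, 63, 60, 52, 43}
insert 81 → {81, 74, 63, 60, 52, 43}
insert 66 → {81, 74, 66, 63, 60, 52, 43}
remove-max → 81; now {74, 66, 63, 60, 52, 43}
insert 55 → {74, 66, 63, 60, 55, 52, 43}
insert 72 → {74, 72, 66, 63, 60, 55, 52, 43}
remove-max → 74; now {72, 66, 63, 60, 55, 52, 43}
remove-max → 72; now {66, 63, 60, 55, 52, 43}

[66, 63, 60, 55, 52, 43]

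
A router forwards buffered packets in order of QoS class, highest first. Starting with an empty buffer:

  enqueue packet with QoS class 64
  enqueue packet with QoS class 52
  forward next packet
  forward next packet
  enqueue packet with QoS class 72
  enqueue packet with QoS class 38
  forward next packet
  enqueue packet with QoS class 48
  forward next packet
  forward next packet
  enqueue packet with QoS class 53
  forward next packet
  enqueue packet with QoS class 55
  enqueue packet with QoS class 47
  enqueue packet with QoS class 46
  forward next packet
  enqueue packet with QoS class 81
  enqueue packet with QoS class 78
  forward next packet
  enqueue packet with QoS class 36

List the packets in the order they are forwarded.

[64, 52, 72, 48, 38, 53, 55, 81]

insert 64 → {64}
insert 52 → {64, 52}
forward next packet → 64; now {52}
forward next packet → 52; now {}
insert 72 → {72}
insert 38 → {72, 38}
forward next packet → 72; now {38}
insert 48 → {48, 38}
forward next packet → 48; now {38}
forward next packet → 38; now {}
insert 53 → {53}
forward next packet → 53; now {}
insert 55 → {55}
insert 47 → {55, 47}
insert 46 → {55, 47, 46}
forward next packet → 55; now {47, 46}
insert 81 → {81, 47, 46}
insert 78 → {81, 78, 47, 46}
forward next packet → 81; now {78, 47, 46}
insert 36 → {78, 47, 46, 36}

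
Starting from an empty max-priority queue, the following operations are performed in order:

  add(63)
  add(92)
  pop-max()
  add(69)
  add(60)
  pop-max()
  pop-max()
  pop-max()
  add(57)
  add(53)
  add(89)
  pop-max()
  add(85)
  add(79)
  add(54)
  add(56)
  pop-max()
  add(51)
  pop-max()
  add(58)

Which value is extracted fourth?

insert 63 → {63}
insert 92 → {92, 63}
pop-max → 92; now {63}
insert 69 → {69, 63}
insert 60 → {69, 63, 60}
pop-max → 69; now {63, 60}
pop-max → 63; now {60}
pop-max → 60; now {}
insert 57 → {57}
insert 53 → {57, 53}
insert 89 → {89, 57, 53}
pop-max → 89; now {57, 53}
insert 85 → {85, 57, 53}
insert 79 → {85, 79, 57, 53}
insert 54 → {85, 79, 57, 54, 53}
insert 56 → {85, 79, 57, 56, 54, 53}
pop-max → 85; now {79, 57, 56, 54, 53}
insert 51 → {79, 57, 56, 54, 53, 51}
pop-max → 79; now {57, 56, 54, 53, 51}
insert 58 → {58, 57, 56, 54, 53, 51}

60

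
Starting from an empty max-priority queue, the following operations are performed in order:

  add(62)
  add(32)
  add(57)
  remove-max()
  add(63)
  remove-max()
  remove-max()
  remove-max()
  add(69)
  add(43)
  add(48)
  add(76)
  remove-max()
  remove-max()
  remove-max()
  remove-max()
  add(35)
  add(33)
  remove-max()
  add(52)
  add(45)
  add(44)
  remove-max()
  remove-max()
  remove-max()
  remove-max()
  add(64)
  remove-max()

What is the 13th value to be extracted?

insert 62 → {62}
insert 32 → {62, 32}
insert 57 → {62, 57, 32}
remove-max → 62; now {57, 32}
insert 63 → {63, 57, 32}
remove-max → 63; now {57, 32}
remove-max → 57; now {32}
remove-max → 32; now {}
insert 69 → {69}
insert 43 → {69, 43}
insert 48 → {69, 48, 43}
insert 76 → {76, 69, 48, 43}
remove-max → 76; now {69, 48, 43}
remove-max → 69; now {48, 43}
remove-max → 48; now {43}
remove-max → 43; now {}
insert 35 → {35}
insert 33 → {35, 33}
remove-max → 35; now {33}
insert 52 → {52, 33}
insert 45 → {52, 45, 33}
insert 44 → {52, 45, 44, 33}
remove-max → 52; now {45, 44, 33}
remove-max → 45; now {44, 33}
remove-max → 44; now {33}
remove-max → 33; now {}
insert 64 → {64}
remove-max → 64; now {}

33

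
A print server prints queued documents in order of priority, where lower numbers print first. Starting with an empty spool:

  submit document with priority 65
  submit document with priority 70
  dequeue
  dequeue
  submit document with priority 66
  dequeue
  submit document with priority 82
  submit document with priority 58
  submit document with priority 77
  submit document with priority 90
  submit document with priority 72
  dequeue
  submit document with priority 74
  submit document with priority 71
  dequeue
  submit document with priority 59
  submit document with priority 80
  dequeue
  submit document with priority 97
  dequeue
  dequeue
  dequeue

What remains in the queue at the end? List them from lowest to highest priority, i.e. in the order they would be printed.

insert 65 → {65}
insert 70 → {65, 70}
dequeue → 65; now {70}
dequeue → 70; now {}
insert 66 → {66}
dequeue → 66; now {}
insert 82 → {82}
insert 58 → {58, 82}
insert 77 → {58, 77, 82}
insert 90 → {58, 77, 82, 90}
insert 72 → {58, 72, 77, 82, 90}
dequeue → 58; now {72, 77, 82, 90}
insert 74 → {72, 74, 77, 82, 90}
insert 71 → {71, 72, 74, 77, 82, 90}
dequeue → 71; now {72, 74, 77, 82, 90}
insert 59 → {59, 72, 74, 77, 82, 90}
insert 80 → {59, 72, 74, 77, 80, 82, 90}
dequeue → 59; now {72, 74, 77, 80, 82, 90}
insert 97 → {72, 74, 77, 80, 82, 90, 97}
dequeue → 72; now {74, 77, 80, 82, 90, 97}
dequeue → 74; now {77, 80, 82, 90, 97}
dequeue → 77; now {80, 82, 90, 97}

[80, 82, 90, 97]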